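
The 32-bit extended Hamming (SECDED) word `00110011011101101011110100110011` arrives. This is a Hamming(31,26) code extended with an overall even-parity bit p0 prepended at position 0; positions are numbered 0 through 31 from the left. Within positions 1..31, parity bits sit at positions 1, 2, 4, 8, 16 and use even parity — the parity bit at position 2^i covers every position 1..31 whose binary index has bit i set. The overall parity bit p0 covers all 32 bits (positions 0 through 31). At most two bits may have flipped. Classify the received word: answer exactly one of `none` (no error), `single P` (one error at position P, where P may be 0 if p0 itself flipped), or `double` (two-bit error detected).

single 12

s1: b1⊕b3⊕b5⊕b7⊕b9⊕b11⊕b13⊕b15⊕b17⊕b19⊕b21⊕b23⊕b25⊕b27⊕b29⊕b31 = 0⊕1⊕0⊕1⊕1⊕1⊕1⊕0⊕0⊕1⊕1⊕1⊕0⊕1⊕0⊕1 = 0
s2: b2⊕b3⊕b6⊕b7⊕b10⊕b11⊕b14⊕b15⊕b18⊕b19⊕b22⊕b23⊕b26⊕b27⊕b30⊕b31 = 1⊕1⊕1⊕1⊕1⊕1⊕1⊕0⊕1⊕1⊕0⊕1⊕1⊕1⊕1⊕1 = 0
s4: b4⊕b5⊕b6⊕b7⊕b12⊕b13⊕b14⊕b15⊕b20⊕b21⊕b22⊕b23⊕b28⊕b29⊕b30⊕b31 = 0⊕0⊕1⊕1⊕0⊕1⊕1⊕0⊕1⊕1⊕0⊕1⊕0⊕0⊕1⊕1 = 1
s8: b8⊕b9⊕b10⊕b11⊕b12⊕b13⊕b14⊕b15⊕b24⊕b25⊕b26⊕b27⊕b28⊕b29⊕b30⊕b31 = 0⊕1⊕1⊕1⊕0⊕1⊕1⊕0⊕0⊕0⊕1⊕1⊕0⊕0⊕1⊕1 = 1
s16: b16⊕b17⊕b18⊕b19⊕b20⊕b21⊕b22⊕b23⊕b24⊕b25⊕b26⊕b27⊕b28⊕b29⊕b30⊕b31 = 1⊕0⊕1⊕1⊕1⊕1⊕0⊕1⊕0⊕0⊕1⊕1⊕0⊕0⊕1⊕1 = 0
Syndrome (s16...s1) = 01100 → position 12.
Overall parity (XOR of all 32 bits, including p0): 0⊕0⊕1⊕1⊕0⊕0⊕1⊕1⊕0⊕1⊕1⊕1⊕0⊕1⊕1⊕0⊕1⊕0⊕1⊕1⊕1⊕1⊕0⊕1⊕0⊕0⊕1⊕1⊕0⊕0⊕1⊕1 = 1
Overall=1, syndrome position=12 → single-bit error at position 12.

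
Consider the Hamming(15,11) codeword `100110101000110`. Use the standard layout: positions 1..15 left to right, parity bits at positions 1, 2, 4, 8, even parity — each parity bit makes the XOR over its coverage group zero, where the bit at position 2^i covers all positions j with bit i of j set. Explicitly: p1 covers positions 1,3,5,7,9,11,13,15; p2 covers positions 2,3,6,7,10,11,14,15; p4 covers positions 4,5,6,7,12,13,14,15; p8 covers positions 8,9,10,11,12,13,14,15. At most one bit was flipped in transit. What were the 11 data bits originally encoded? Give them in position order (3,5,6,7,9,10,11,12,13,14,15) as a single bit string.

01011000010

s1: b1⊕b3⊕b5⊕b7⊕b9⊕b11⊕b13⊕b15 = 1⊕0⊕1⊕1⊕1⊕0⊕1⊕0 = 1
s2: b2⊕b3⊕b6⊕b7⊕b10⊕b11⊕b14⊕b15 = 0⊕0⊕0⊕1⊕0⊕0⊕1⊕0 = 0
s4: b4⊕b5⊕b6⊕b7⊕b12⊕b13⊕b14⊕b15 = 1⊕1⊕0⊕1⊕0⊕1⊕1⊕0 = 1
s8: b8⊕b9⊕b10⊕b11⊕b12⊕b13⊕b14⊕b15 = 0⊕1⊕0⊕0⊕0⊕1⊕1⊕0 = 1
Syndrome (s8...s1) = 1101 → position 13.
Flip bit 13: corrected codeword = 100110101000010
Data bits at positions 3,5,6,7,9,10,11,12,13,14,15: 01011000010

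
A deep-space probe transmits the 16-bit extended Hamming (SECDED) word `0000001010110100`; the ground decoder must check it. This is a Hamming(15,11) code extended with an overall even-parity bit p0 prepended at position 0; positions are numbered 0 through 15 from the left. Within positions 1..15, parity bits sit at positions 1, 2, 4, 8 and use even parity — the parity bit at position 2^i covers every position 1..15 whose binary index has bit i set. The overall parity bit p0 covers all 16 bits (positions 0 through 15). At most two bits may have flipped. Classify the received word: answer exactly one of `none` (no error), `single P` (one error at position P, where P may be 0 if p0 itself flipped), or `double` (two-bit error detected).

single 2

s1: b1⊕b3⊕b5⊕b7⊕b9⊕b11⊕b13⊕b15 = 0⊕0⊕0⊕0⊕0⊕1⊕1⊕0 = 0
s2: b2⊕b3⊕b6⊕b7⊕b10⊕b11⊕b14⊕b15 = 0⊕0⊕1⊕0⊕1⊕1⊕0⊕0 = 1
s4: b4⊕b5⊕b6⊕b7⊕b12⊕b13⊕b14⊕b15 = 0⊕0⊕1⊕0⊕0⊕1⊕0⊕0 = 0
s8: b8⊕b9⊕b10⊕b11⊕b12⊕b13⊕b14⊕b15 = 1⊕0⊕1⊕1⊕0⊕1⊕0⊕0 = 0
Syndrome (s8...s1) = 0010 → position 2.
Overall parity (XOR of all 16 bits, including p0): 0⊕0⊕0⊕0⊕0⊕0⊕1⊕0⊕1⊕0⊕1⊕1⊕0⊕1⊕0⊕0 = 1
Overall=1, syndrome position=2 → single-bit error at position 2.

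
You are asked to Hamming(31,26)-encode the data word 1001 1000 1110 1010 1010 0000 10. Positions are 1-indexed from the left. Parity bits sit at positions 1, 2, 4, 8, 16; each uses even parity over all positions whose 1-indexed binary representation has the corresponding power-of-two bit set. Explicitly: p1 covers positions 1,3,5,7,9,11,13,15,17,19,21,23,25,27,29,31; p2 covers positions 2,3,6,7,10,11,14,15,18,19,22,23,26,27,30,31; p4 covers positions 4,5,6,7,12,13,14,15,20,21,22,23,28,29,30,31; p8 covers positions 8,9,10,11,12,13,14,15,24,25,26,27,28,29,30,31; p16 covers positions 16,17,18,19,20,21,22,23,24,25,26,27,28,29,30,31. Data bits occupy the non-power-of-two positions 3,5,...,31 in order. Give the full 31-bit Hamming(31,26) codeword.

Place data bits at non-power-of-two positions: b3=1, b5=0, b6=0, b7=1, b9=1, b10=0, b11=0, b12=0, b13=1, b14=1, b15=1, b17=0, b18=1, b19=0, b20=1, b21=0, b22=1, b23=0, b24=1, b25=0, b26=0, b27=0, b28=0, b29=0, b30=1, b31=0.
p1 = XOR of data positions {3,5,7,9,11,13,15,17,19,21,23,25,27,29,31} = 1⊕0⊕1⊕1⊕0⊕1⊕1⊕0⊕0⊕0⊕0⊕0⊕0⊕0⊕0 = 1
p2 = XOR of data positions {3,6,7,10,11,14,15,18,19,22,23,26,27,30,31} = 1⊕0⊕1⊕0⊕0⊕1⊕1⊕1⊕0⊕1⊕0⊕0⊕0⊕1⊕0 = 1
p4 = XOR of data positions {5,6,7,12,13,14,15,20,21,22,23,28,29,30,31} = 0⊕0⊕1⊕0⊕1⊕1⊕1⊕1⊕0⊕1⊕0⊕0⊕0⊕1⊕0 = 1
p8 = XOR of data positions {9,10,11,12,13,14,15,24,25,26,27,28,29,30,31} = 1⊕0⊕0⊕0⊕1⊕1⊕1⊕1⊕0⊕0⊕0⊕0⊕0⊕1⊕0 = 0
p16 = XOR of data positions {17,18,19,20,21,22,23,24,25,26,27,28,29,30,31} = 0⊕1⊕0⊕1⊕0⊕1⊕0⊕1⊕0⊕0⊕0⊕0⊕0⊕1⊕0 = 1
Codeword b1..b31 = 1111001010001111010101010000010

1111001010001111010101010000010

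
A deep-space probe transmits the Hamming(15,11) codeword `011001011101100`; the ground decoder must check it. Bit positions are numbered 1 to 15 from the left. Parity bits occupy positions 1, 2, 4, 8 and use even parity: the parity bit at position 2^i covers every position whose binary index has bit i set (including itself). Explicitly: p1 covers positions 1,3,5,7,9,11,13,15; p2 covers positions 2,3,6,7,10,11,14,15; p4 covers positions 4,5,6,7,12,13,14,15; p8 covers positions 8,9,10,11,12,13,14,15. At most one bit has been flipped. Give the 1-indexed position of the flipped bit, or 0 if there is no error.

s1: b1⊕b3⊕b5⊕b7⊕b9⊕b11⊕b13⊕b15 = 0⊕1⊕0⊕0⊕1⊕0⊕1⊕0 = 1
s2: b2⊕b3⊕b6⊕b7⊕b10⊕b11⊕b14⊕b15 = 1⊕1⊕1⊕0⊕1⊕0⊕0⊕0 = 0
s4: b4⊕b5⊕b6⊕b7⊕b12⊕b13⊕b14⊕b15 = 0⊕0⊕1⊕0⊕1⊕1⊕0⊕0 = 1
s8: b8⊕b9⊕b10⊕b11⊕b12⊕b13⊕b14⊕b15 = 1⊕1⊕1⊕0⊕1⊕1⊕0⊕0 = 1
Syndrome (s8...s1) = 1101 → position 13.

13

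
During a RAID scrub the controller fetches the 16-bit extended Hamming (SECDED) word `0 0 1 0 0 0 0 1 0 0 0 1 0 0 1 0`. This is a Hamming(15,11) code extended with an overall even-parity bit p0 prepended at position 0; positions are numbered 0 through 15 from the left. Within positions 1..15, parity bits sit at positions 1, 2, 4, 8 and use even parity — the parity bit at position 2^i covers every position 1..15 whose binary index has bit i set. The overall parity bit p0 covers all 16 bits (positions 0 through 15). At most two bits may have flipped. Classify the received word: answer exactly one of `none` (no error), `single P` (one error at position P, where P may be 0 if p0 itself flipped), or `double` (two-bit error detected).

s1: b1⊕b3⊕b5⊕b7⊕b9⊕b11⊕b13⊕b15 = 0⊕0⊕0⊕1⊕0⊕1⊕0⊕0 = 0
s2: b2⊕b3⊕b6⊕b7⊕b10⊕b11⊕b14⊕b15 = 1⊕0⊕0⊕1⊕0⊕1⊕1⊕0 = 0
s4: b4⊕b5⊕b6⊕b7⊕b12⊕b13⊕b14⊕b15 = 0⊕0⊕0⊕1⊕0⊕0⊕1⊕0 = 0
s8: b8⊕b9⊕b10⊕b11⊕b12⊕b13⊕b14⊕b15 = 0⊕0⊕0⊕1⊕0⊕0⊕1⊕0 = 0
Syndrome (s8...s1) = 0000 → position 0 (no error).
Overall parity (XOR of all 16 bits, including p0): 0⊕0⊕1⊕0⊕0⊕0⊕0⊕1⊕0⊕0⊕0⊕1⊕0⊕0⊕1⊕0 = 0
Overall=0, syndrome position=0 → no error.

none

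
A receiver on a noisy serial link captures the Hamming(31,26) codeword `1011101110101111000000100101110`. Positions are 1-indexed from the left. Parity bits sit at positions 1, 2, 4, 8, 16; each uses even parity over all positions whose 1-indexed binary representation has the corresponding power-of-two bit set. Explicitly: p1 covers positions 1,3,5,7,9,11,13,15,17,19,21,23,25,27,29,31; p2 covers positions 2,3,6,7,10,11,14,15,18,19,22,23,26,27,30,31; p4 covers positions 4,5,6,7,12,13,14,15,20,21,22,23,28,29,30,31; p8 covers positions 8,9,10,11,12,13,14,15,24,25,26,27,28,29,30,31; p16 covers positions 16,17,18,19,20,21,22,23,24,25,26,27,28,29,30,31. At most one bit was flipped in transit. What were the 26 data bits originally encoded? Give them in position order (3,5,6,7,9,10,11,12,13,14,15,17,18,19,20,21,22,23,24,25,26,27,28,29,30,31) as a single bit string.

s1: b1⊕b3⊕b5⊕b7⊕b9⊕b11⊕b13⊕b15⊕b17⊕b19⊕b21⊕b23⊕b25⊕b27⊕b29⊕b31 = 1⊕1⊕1⊕1⊕1⊕1⊕1⊕1⊕0⊕0⊕0⊕1⊕0⊕0⊕1⊕0 = 0
s2: b2⊕b3⊕b6⊕b7⊕b10⊕b11⊕b14⊕b15⊕b18⊕b19⊕b22⊕b23⊕b26⊕b27⊕b30⊕b31 = 0⊕1⊕0⊕1⊕0⊕1⊕1⊕1⊕0⊕0⊕0⊕1⊕1⊕0⊕1⊕0 = 0
s4: b4⊕b5⊕b6⊕b7⊕b12⊕b13⊕b14⊕b15⊕b20⊕b21⊕b22⊕b23⊕b28⊕b29⊕b30⊕b31 = 1⊕1⊕0⊕1⊕0⊕1⊕1⊕1⊕0⊕0⊕0⊕1⊕1⊕1⊕1⊕0 = 0
s8: b8⊕b9⊕b10⊕b11⊕b12⊕b13⊕b14⊕b15⊕b24⊕b25⊕b26⊕b27⊕b28⊕b29⊕b30⊕b31 = 1⊕1⊕0⊕1⊕0⊕1⊕1⊕1⊕0⊕0⊕1⊕0⊕1⊕1⊕1⊕0 = 0
s16: b16⊕b17⊕b18⊕b19⊕b20⊕b21⊕b22⊕b23⊕b24⊕b25⊕b26⊕b27⊕b28⊕b29⊕b30⊕b31 = 1⊕0⊕0⊕0⊕0⊕0⊕0⊕1⊕0⊕0⊕1⊕0⊕1⊕1⊕1⊕0 = 0
Syndrome (s16...s1) = 00000 → position 0 (no error).
No correction needed.
Data bits at positions 3,5,6,7,9,10,11,12,13,14,15,17,18,19,20,21,22,23,24,25,26,27,28,29,30,31: 11011010111000000100101110

11011010111000000100101110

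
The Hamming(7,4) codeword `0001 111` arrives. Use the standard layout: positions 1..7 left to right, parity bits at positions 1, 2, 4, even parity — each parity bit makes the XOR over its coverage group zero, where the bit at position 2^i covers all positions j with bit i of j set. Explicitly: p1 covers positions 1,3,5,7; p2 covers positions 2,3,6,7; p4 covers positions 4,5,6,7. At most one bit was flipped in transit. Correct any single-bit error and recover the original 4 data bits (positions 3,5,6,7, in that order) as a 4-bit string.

0111

s1: b1⊕b3⊕b5⊕b7 = 0⊕0⊕1⊕1 = 0
s2: b2⊕b3⊕b6⊕b7 = 0⊕0⊕1⊕1 = 0
s4: b4⊕b5⊕b6⊕b7 = 1⊕1⊕1⊕1 = 0
Syndrome (s4...s1) = 000 → position 0 (no error).
No correction needed.
Data bits at positions 3,5,6,7: 0111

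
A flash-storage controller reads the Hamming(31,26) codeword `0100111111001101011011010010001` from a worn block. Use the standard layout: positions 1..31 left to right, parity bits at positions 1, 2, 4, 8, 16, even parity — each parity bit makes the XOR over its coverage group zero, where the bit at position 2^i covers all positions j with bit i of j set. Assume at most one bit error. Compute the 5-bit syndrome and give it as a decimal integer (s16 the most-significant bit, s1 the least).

s1: b1⊕b3⊕b5⊕b7⊕b9⊕b11⊕b13⊕b15⊕b17⊕b19⊕b21⊕b23⊕b25⊕b27⊕b29⊕b31 = 0⊕0⊕1⊕1⊕1⊕0⊕1⊕0⊕0⊕1⊕1⊕0⊕0⊕1⊕0⊕1 = 0
s2: b2⊕b3⊕b6⊕b7⊕b10⊕b11⊕b14⊕b15⊕b18⊕b19⊕b22⊕b23⊕b26⊕b27⊕b30⊕b31 = 1⊕0⊕1⊕1⊕1⊕0⊕1⊕0⊕1⊕1⊕1⊕0⊕0⊕1⊕0⊕1 = 0
s4: b4⊕b5⊕b6⊕b7⊕b12⊕b13⊕b14⊕b15⊕b20⊕b21⊕b22⊕b23⊕b28⊕b29⊕b30⊕b31 = 0⊕1⊕1⊕1⊕0⊕1⊕1⊕0⊕0⊕1⊕1⊕0⊕0⊕0⊕0⊕1 = 0
s8: b8⊕b9⊕b10⊕b11⊕b12⊕b13⊕b14⊕b15⊕b24⊕b25⊕b26⊕b27⊕b28⊕b29⊕b30⊕b31 = 1⊕1⊕1⊕0⊕0⊕1⊕1⊕0⊕1⊕0⊕0⊕1⊕0⊕0⊕0⊕1 = 0
s16: b16⊕b17⊕b18⊕b19⊕b20⊕b21⊕b22⊕b23⊕b24⊕b25⊕b26⊕b27⊕b28⊕b29⊕b30⊕b31 = 1⊕0⊕1⊕1⊕0⊕1⊕1⊕0⊕1⊕0⊕0⊕1⊕0⊕0⊕0⊕1 = 0
Syndrome (s16...s1) = 00000 → position 0 (no error).

0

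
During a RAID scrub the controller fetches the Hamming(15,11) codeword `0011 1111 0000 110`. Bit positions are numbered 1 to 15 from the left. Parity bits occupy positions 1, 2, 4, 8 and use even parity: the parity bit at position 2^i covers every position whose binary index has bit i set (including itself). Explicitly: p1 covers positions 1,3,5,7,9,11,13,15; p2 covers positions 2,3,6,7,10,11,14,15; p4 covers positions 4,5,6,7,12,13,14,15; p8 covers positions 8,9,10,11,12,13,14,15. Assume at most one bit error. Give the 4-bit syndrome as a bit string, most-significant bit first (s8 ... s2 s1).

1000

s1: b1⊕b3⊕b5⊕b7⊕b9⊕b11⊕b13⊕b15 = 0⊕1⊕1⊕1⊕0⊕0⊕1⊕0 = 0
s2: b2⊕b3⊕b6⊕b7⊕b10⊕b11⊕b14⊕b15 = 0⊕1⊕1⊕1⊕0⊕0⊕1⊕0 = 0
s4: b4⊕b5⊕b6⊕b7⊕b12⊕b13⊕b14⊕b15 = 1⊕1⊕1⊕1⊕0⊕1⊕1⊕0 = 0
s8: b8⊕b9⊕b10⊕b11⊕b12⊕b13⊕b14⊕b15 = 1⊕0⊕0⊕0⊕0⊕1⊕1⊕0 = 1
Syndrome (s8...s1) = 1000 → position 8.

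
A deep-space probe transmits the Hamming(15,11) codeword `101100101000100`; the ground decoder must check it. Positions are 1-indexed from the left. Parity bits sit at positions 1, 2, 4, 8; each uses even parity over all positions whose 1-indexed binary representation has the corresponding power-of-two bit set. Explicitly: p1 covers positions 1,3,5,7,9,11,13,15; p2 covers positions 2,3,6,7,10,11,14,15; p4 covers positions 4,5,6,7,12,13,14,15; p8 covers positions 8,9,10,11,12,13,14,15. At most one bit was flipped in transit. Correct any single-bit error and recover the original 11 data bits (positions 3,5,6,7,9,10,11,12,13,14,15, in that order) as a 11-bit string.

11011000100

s1: b1⊕b3⊕b5⊕b7⊕b9⊕b11⊕b13⊕b15 = 1⊕1⊕0⊕1⊕1⊕0⊕1⊕0 = 1
s2: b2⊕b3⊕b6⊕b7⊕b10⊕b11⊕b14⊕b15 = 0⊕1⊕0⊕1⊕0⊕0⊕0⊕0 = 0
s4: b4⊕b5⊕b6⊕b7⊕b12⊕b13⊕b14⊕b15 = 1⊕0⊕0⊕1⊕0⊕1⊕0⊕0 = 1
s8: b8⊕b9⊕b10⊕b11⊕b12⊕b13⊕b14⊕b15 = 0⊕1⊕0⊕0⊕0⊕1⊕0⊕0 = 0
Syndrome (s8...s1) = 0101 → position 5.
Flip bit 5: corrected codeword = 101110101000100
Data bits at positions 3,5,6,7,9,10,11,12,13,14,15: 11011000100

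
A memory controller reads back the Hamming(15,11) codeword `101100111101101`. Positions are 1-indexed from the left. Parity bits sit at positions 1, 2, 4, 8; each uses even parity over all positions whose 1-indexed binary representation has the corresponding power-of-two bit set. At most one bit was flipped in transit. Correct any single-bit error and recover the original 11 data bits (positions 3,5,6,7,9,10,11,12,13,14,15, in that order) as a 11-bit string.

10011101101

s1: b1⊕b3⊕b5⊕b7⊕b9⊕b11⊕b13⊕b15 = 1⊕1⊕0⊕1⊕1⊕0⊕1⊕1 = 0
s2: b2⊕b3⊕b6⊕b7⊕b10⊕b11⊕b14⊕b15 = 0⊕1⊕0⊕1⊕1⊕0⊕0⊕1 = 0
s4: b4⊕b5⊕b6⊕b7⊕b12⊕b13⊕b14⊕b15 = 1⊕0⊕0⊕1⊕1⊕1⊕0⊕1 = 1
s8: b8⊕b9⊕b10⊕b11⊕b12⊕b13⊕b14⊕b15 = 1⊕1⊕1⊕0⊕1⊕1⊕0⊕1 = 0
Syndrome (s8...s1) = 0100 → position 4.
Flip bit 4: corrected codeword = 101000111101101
Data bits at positions 3,5,6,7,9,10,11,12,13,14,15: 10011101101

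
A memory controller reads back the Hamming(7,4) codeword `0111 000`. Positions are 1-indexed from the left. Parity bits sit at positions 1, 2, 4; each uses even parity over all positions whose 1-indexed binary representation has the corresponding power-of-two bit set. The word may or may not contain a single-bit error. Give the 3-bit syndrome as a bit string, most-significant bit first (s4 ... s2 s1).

s1: b1⊕b3⊕b5⊕b7 = 0⊕1⊕0⊕0 = 1
s2: b2⊕b3⊕b6⊕b7 = 1⊕1⊕0⊕0 = 0
s4: b4⊕b5⊕b6⊕b7 = 1⊕0⊕0⊕0 = 1
Syndrome (s4...s1) = 101 → position 5.

101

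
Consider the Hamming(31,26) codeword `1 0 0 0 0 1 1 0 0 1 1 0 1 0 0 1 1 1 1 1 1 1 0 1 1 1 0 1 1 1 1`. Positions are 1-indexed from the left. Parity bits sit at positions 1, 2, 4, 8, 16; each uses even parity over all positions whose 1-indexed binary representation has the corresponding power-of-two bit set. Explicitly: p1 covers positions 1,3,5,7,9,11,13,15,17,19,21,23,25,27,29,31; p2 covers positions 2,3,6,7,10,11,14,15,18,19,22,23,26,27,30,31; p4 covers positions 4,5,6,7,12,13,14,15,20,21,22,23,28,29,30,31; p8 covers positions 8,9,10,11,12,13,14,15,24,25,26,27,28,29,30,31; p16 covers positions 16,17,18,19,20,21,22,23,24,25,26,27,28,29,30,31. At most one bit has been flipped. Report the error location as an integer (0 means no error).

s1: b1⊕b3⊕b5⊕b7⊕b9⊕b11⊕b13⊕b15⊕b17⊕b19⊕b21⊕b23⊕b25⊕b27⊕b29⊕b31 = 1⊕0⊕0⊕1⊕0⊕1⊕1⊕0⊕1⊕1⊕1⊕0⊕1⊕0⊕1⊕1 = 0
s2: b2⊕b3⊕b6⊕b7⊕b10⊕b11⊕b14⊕b15⊕b18⊕b19⊕b22⊕b23⊕b26⊕b27⊕b30⊕b31 = 0⊕0⊕1⊕1⊕1⊕1⊕0⊕0⊕1⊕1⊕1⊕0⊕1⊕0⊕1⊕1 = 0
s4: b4⊕b5⊕b6⊕b7⊕b12⊕b13⊕b14⊕b15⊕b20⊕b21⊕b22⊕b23⊕b28⊕b29⊕b30⊕b31 = 0⊕0⊕1⊕1⊕0⊕1⊕0⊕0⊕1⊕1⊕1⊕0⊕1⊕1⊕1⊕1 = 0
s8: b8⊕b9⊕b10⊕b11⊕b12⊕b13⊕b14⊕b15⊕b24⊕b25⊕b26⊕b27⊕b28⊕b29⊕b30⊕b31 = 0⊕0⊕1⊕1⊕0⊕1⊕0⊕0⊕1⊕1⊕1⊕0⊕1⊕1⊕1⊕1 = 0
s16: b16⊕b17⊕b18⊕b19⊕b20⊕b21⊕b22⊕b23⊕b24⊕b25⊕b26⊕b27⊕b28⊕b29⊕b30⊕b31 = 1⊕1⊕1⊕1⊕1⊕1⊕1⊕0⊕1⊕1⊕1⊕0⊕1⊕1⊕1⊕1 = 0
Syndrome (s16...s1) = 00000 → position 0 (no error).

0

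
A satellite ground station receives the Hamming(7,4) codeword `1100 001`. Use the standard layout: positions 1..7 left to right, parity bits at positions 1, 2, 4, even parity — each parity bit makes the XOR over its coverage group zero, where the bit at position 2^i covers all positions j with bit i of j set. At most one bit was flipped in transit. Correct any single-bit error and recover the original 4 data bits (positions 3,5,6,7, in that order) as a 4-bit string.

s1: b1⊕b3⊕b5⊕b7 = 1⊕0⊕0⊕1 = 0
s2: b2⊕b3⊕b6⊕b7 = 1⊕0⊕0⊕1 = 0
s4: b4⊕b5⊕b6⊕b7 = 0⊕0⊕0⊕1 = 1
Syndrome (s4...s1) = 100 → position 4.
Flip bit 4: corrected codeword = 1101001
Data bits at positions 3,5,6,7: 0001

0001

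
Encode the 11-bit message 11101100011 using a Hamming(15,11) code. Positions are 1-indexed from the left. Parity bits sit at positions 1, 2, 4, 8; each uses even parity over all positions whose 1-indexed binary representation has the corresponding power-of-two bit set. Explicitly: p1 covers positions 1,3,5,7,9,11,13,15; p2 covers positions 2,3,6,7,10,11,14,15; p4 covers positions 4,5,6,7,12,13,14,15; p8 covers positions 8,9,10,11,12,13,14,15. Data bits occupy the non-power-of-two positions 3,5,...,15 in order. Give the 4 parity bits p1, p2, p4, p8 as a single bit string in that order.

0100

Place data bits at non-power-of-two positions: b3=1, b5=1, b6=1, b7=0, b9=1, b10=1, b11=0, b12=0, b13=0, b14=1, b15=1.
p1 = XOR of data positions {3,5,7,9,11,13,15} = 1⊕1⊕0⊕1⊕0⊕0⊕1 = 0
p2 = XOR of data positions {3,6,7,10,11,14,15} = 1⊕1⊕0⊕1⊕0⊕1⊕1 = 1
p4 = XOR of data positions {5,6,7,12,13,14,15} = 1⊕1⊕0⊕0⊕0⊕1⊕1 = 0
p8 = XOR of data positions {9,10,11,12,13,14,15} = 1⊕1⊕0⊕0⊕0⊕1⊕1 = 0
Parity bits p1,p2,p4,p8 = 0100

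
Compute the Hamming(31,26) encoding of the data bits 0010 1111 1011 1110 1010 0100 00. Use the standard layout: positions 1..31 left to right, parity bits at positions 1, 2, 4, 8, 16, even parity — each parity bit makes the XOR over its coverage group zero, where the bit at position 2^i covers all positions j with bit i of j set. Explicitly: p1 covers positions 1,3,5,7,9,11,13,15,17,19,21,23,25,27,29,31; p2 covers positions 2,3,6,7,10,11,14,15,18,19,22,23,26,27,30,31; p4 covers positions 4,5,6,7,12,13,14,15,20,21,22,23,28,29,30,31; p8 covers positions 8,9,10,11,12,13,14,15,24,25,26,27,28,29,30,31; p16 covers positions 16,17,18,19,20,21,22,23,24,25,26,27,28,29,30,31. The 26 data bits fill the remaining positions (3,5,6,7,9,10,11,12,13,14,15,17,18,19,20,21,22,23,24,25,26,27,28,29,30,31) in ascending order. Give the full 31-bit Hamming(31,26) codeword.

Place data bits at non-power-of-two positions: b3=0, b5=0, b6=1, b7=0, b9=1, b10=1, b11=1, b12=1, b13=1, b14=0, b15=1, b17=1, b18=1, b19=1, b20=1, b21=0, b22=1, b23=0, b24=1, b25=0, b26=0, b27=1, b28=0, b29=0, b30=0, b31=0.
p1 = XOR of data positions {3,5,7,9,11,13,15,17,19,21,23,25,27,29,31} = 0⊕0⊕0⊕1⊕1⊕1⊕1⊕1⊕1⊕0⊕0⊕0⊕1⊕0⊕0 = 1
p2 = XOR of data positions {3,6,7,10,11,14,15,18,19,22,23,26,27,30,31} = 0⊕1⊕0⊕1⊕1⊕0⊕1⊕1⊕1⊕1⊕0⊕0⊕1⊕0⊕0 = 0
p4 = XOR of data positions {5,6,7,12,13,14,15,20,21,22,23,28,29,30,31} = 0⊕1⊕0⊕1⊕1⊕0⊕1⊕1⊕0⊕1⊕0⊕0⊕0⊕0⊕0 = 0
p8 = XOR of data positions {9,10,11,12,13,14,15,24,25,26,27,28,29,30,31} = 1⊕1⊕1⊕1⊕1⊕0⊕1⊕1⊕0⊕0⊕1⊕0⊕0⊕0⊕0 = 0
p16 = XOR of data positions {17,18,19,20,21,22,23,24,25,26,27,28,29,30,31} = 1⊕1⊕1⊕1⊕0⊕1⊕0⊕1⊕0⊕0⊕1⊕0⊕0⊕0⊕0 = 1
Codeword b1..b31 = 1000010011111011111101010010000

1000010011111011111101010010000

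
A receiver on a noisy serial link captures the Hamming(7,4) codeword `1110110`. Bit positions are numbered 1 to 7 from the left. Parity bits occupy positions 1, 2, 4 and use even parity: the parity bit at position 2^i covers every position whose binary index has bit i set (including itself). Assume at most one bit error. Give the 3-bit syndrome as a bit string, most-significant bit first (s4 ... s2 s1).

s1: b1⊕b3⊕b5⊕b7 = 1⊕1⊕1⊕0 = 1
s2: b2⊕b3⊕b6⊕b7 = 1⊕1⊕1⊕0 = 1
s4: b4⊕b5⊕b6⊕b7 = 0⊕1⊕1⊕0 = 0
Syndrome (s4...s1) = 011 → position 3.

011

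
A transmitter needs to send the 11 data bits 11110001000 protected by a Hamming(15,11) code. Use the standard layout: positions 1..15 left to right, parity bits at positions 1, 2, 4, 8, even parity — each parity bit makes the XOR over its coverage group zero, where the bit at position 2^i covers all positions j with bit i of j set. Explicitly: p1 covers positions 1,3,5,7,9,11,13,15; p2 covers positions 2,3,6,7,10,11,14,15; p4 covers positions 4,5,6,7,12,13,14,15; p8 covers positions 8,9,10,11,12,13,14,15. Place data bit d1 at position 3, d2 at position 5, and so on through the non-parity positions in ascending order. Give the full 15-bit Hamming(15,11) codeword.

111011110001000

Place data bits at non-power-of-two positions: b3=1, b5=1, b6=1, b7=1, b9=0, b10=0, b11=0, b12=1, b13=0, b14=0, b15=0.
p1 = XOR of data positions {3,5,7,9,11,13,15} = 1⊕1⊕1⊕0⊕0⊕0⊕0 = 1
p2 = XOR of data positions {3,6,7,10,11,14,15} = 1⊕1⊕1⊕0⊕0⊕0⊕0 = 1
p4 = XOR of data positions {5,6,7,12,13,14,15} = 1⊕1⊕1⊕1⊕0⊕0⊕0 = 0
p8 = XOR of data positions {9,10,11,12,13,14,15} = 0⊕0⊕0⊕1⊕0⊕0⊕0 = 1
Codeword b1..b15 = 111011110001000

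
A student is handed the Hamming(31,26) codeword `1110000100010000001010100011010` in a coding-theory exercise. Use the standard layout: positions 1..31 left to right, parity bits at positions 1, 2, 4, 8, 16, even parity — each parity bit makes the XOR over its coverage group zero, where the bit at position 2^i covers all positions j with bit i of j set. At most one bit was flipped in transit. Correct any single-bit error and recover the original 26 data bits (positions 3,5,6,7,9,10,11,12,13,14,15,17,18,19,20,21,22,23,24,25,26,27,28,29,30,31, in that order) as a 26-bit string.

10000000000001010100011010

s1: b1⊕b3⊕b5⊕b7⊕b9⊕b11⊕b13⊕b15⊕b17⊕b19⊕b21⊕b23⊕b25⊕b27⊕b29⊕b31 = 1⊕1⊕0⊕0⊕0⊕0⊕0⊕0⊕0⊕1⊕1⊕1⊕0⊕1⊕0⊕0 = 0
s2: b2⊕b3⊕b6⊕b7⊕b10⊕b11⊕b14⊕b15⊕b18⊕b19⊕b22⊕b23⊕b26⊕b27⊕b30⊕b31 = 1⊕1⊕0⊕0⊕0⊕0⊕0⊕0⊕0⊕1⊕0⊕1⊕0⊕1⊕1⊕0 = 0
s4: b4⊕b5⊕b6⊕b7⊕b12⊕b13⊕b14⊕b15⊕b20⊕b21⊕b22⊕b23⊕b28⊕b29⊕b30⊕b31 = 0⊕0⊕0⊕0⊕1⊕0⊕0⊕0⊕0⊕1⊕0⊕1⊕1⊕0⊕1⊕0 = 1
s8: b8⊕b9⊕b10⊕b11⊕b12⊕b13⊕b14⊕b15⊕b24⊕b25⊕b26⊕b27⊕b28⊕b29⊕b30⊕b31 = 1⊕0⊕0⊕0⊕1⊕0⊕0⊕0⊕0⊕0⊕0⊕1⊕1⊕0⊕1⊕0 = 1
s16: b16⊕b17⊕b18⊕b19⊕b20⊕b21⊕b22⊕b23⊕b24⊕b25⊕b26⊕b27⊕b28⊕b29⊕b30⊕b31 = 0⊕0⊕0⊕1⊕0⊕1⊕0⊕1⊕0⊕0⊕0⊕1⊕1⊕0⊕1⊕0 = 0
Syndrome (s16...s1) = 01100 → position 12.
Flip bit 12: corrected codeword = 1110000100000000001010100011010
Data bits at positions 3,5,6,7,9,10,11,12,13,14,15,17,18,19,20,21,22,23,24,25,26,27,28,29,30,31: 10000000000001010100011010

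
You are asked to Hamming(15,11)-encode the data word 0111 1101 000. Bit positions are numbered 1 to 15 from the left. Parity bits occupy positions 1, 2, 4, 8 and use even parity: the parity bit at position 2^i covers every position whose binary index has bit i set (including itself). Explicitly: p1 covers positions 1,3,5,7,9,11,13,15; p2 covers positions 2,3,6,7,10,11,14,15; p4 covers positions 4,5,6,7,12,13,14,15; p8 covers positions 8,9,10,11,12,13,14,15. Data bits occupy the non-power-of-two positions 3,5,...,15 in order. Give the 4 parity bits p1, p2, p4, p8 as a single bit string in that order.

Place data bits at non-power-of-two positions: b3=0, b5=1, b6=1, b7=1, b9=1, b10=1, b11=0, b12=1, b13=0, b14=0, b15=0.
p1 = XOR of data positions {3,5,7,9,11,13,15} = 0⊕1⊕1⊕1⊕0⊕0⊕0 = 1
p2 = XOR of data positions {3,6,7,10,11,14,15} = 0⊕1⊕1⊕1⊕0⊕0⊕0 = 1
p4 = XOR of data positions {5,6,7,12,13,14,15} = 1⊕1⊕1⊕1⊕0⊕0⊕0 = 0
p8 = XOR of data positions {9,10,11,12,13,14,15} = 1⊕1⊕0⊕1⊕0⊕0⊕0 = 1
Parity bits p1,p2,p4,p8 = 1101

1101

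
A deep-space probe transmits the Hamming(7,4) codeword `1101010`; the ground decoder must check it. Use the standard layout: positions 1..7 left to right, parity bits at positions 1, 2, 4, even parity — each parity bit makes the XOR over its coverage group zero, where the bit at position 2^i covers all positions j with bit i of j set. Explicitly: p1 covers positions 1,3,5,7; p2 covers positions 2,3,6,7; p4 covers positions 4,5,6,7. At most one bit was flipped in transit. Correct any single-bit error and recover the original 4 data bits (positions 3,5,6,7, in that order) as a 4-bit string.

s1: b1⊕b3⊕b5⊕b7 = 1⊕0⊕0⊕0 = 1
s2: b2⊕b3⊕b6⊕b7 = 1⊕0⊕1⊕0 = 0
s4: b4⊕b5⊕b6⊕b7 = 1⊕0⊕1⊕0 = 0
Syndrome (s4...s1) = 001 → position 1.
Flip bit 1: corrected codeword = 0101010
Data bits at positions 3,5,6,7: 0010

0010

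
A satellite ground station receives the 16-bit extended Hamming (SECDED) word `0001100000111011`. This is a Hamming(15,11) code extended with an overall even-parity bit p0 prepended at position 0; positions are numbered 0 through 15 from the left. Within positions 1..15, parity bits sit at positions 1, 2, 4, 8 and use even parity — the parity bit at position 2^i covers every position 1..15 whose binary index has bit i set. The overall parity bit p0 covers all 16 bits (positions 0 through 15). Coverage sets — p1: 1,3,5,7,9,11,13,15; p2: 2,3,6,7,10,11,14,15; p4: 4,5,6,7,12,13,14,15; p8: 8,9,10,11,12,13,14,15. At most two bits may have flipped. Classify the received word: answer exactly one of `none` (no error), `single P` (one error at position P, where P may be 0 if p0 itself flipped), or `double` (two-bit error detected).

s1: b1⊕b3⊕b5⊕b7⊕b9⊕b11⊕b13⊕b15 = 0⊕1⊕0⊕0⊕0⊕1⊕0⊕1 = 1
s2: b2⊕b3⊕b6⊕b7⊕b10⊕b11⊕b14⊕b15 = 0⊕1⊕0⊕0⊕1⊕1⊕1⊕1 = 1
s4: b4⊕b5⊕b6⊕b7⊕b12⊕b13⊕b14⊕b15 = 1⊕0⊕0⊕0⊕1⊕0⊕1⊕1 = 0
s8: b8⊕b9⊕b10⊕b11⊕b12⊕b13⊕b14⊕b15 = 0⊕0⊕1⊕1⊕1⊕0⊕1⊕1 = 1
Syndrome (s8...s1) = 1011 → position 11.
Overall parity (XOR of all 16 bits, including p0): 0⊕0⊕0⊕1⊕1⊕0⊕0⊕0⊕0⊕0⊕1⊕1⊕1⊕0⊕1⊕1 = 1
Overall=1, syndrome position=11 → single-bit error at position 11.

single 11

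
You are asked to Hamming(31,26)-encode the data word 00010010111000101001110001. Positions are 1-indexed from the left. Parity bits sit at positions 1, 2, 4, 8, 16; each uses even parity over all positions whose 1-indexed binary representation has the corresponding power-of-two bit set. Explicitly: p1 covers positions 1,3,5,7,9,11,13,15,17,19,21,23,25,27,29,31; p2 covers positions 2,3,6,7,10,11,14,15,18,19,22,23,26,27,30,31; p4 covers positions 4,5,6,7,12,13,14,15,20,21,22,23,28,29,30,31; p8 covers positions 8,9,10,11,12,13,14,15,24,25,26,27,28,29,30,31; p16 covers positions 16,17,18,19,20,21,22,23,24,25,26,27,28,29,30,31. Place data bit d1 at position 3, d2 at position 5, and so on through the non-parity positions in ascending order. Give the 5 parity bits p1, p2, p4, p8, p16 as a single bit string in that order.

Place data bits at non-power-of-two positions: b3=0, b5=0, b6=0, b7=1, b9=0, b10=0, b11=1, b12=0, b13=1, b14=1, b15=1, b17=0, b18=0, b19=0, b20=1, b21=0, b22=1, b23=0, b24=0, b25=1, b26=1, b27=1, b28=0, b29=0, b30=0, b31=1.
p1 = XOR of data positions {3,5,7,9,11,13,15,17,19,21,23,25,27,29,31} = 0⊕0⊕1⊕0⊕1⊕1⊕1⊕0⊕0⊕0⊕0⊕1⊕1⊕0⊕1 = 1
p2 = XOR of data positions {3,6,7,10,11,14,15,18,19,22,23,26,27,30,31} = 0⊕0⊕1⊕0⊕1⊕1⊕1⊕0⊕0⊕1⊕0⊕1⊕1⊕0⊕1 = 0
p4 = XOR of data positions {5,6,7,12,13,14,15,20,21,22,23,28,29,30,31} = 0⊕0⊕1⊕0⊕1⊕1⊕1⊕1⊕0⊕1⊕0⊕0⊕0⊕0⊕1 = 1
p8 = XOR of data positions {9,10,11,12,13,14,15,24,25,26,27,28,29,30,31} = 0⊕0⊕1⊕0⊕1⊕1⊕1⊕0⊕1⊕1⊕1⊕0⊕0⊕0⊕1 = 0
p16 = XOR of data positions {17,18,19,20,21,22,23,24,25,26,27,28,29,30,31} = 0⊕0⊕0⊕1⊕0⊕1⊕0⊕0⊕1⊕1⊕1⊕0⊕0⊕0⊕1 = 0
Parity bits p1,p2,p4,p8,p16 = 10100

10100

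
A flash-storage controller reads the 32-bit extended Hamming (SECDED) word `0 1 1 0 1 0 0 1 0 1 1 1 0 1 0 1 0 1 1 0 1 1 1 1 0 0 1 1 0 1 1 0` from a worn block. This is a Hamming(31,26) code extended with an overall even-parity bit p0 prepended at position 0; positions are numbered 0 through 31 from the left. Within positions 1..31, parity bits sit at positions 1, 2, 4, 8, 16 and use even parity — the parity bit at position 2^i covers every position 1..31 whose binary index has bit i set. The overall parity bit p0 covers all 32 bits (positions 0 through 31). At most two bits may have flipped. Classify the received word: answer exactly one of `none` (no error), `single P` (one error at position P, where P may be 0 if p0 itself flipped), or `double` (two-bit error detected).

single 11

s1: b1⊕b3⊕b5⊕b7⊕b9⊕b11⊕b13⊕b15⊕b17⊕b19⊕b21⊕b23⊕b25⊕b27⊕b29⊕b31 = 1⊕0⊕0⊕1⊕1⊕1⊕1⊕1⊕1⊕0⊕1⊕1⊕0⊕1⊕1⊕0 = 1
s2: b2⊕b3⊕b6⊕b7⊕b10⊕b11⊕b14⊕b15⊕b18⊕b19⊕b22⊕b23⊕b26⊕b27⊕b30⊕b31 = 1⊕0⊕0⊕1⊕1⊕1⊕0⊕1⊕1⊕0⊕1⊕1⊕1⊕1⊕1⊕0 = 1
s4: b4⊕b5⊕b6⊕b7⊕b12⊕b13⊕b14⊕b15⊕b20⊕b21⊕b22⊕b23⊕b28⊕b29⊕b30⊕b31 = 1⊕0⊕0⊕1⊕0⊕1⊕0⊕1⊕1⊕1⊕1⊕1⊕0⊕1⊕1⊕0 = 0
s8: b8⊕b9⊕b10⊕b11⊕b12⊕b13⊕b14⊕b15⊕b24⊕b25⊕b26⊕b27⊕b28⊕b29⊕b30⊕b31 = 0⊕1⊕1⊕1⊕0⊕1⊕0⊕1⊕0⊕0⊕1⊕1⊕0⊕1⊕1⊕0 = 1
s16: b16⊕b17⊕b18⊕b19⊕b20⊕b21⊕b22⊕b23⊕b24⊕b25⊕b26⊕b27⊕b28⊕b29⊕b30⊕b31 = 0⊕1⊕1⊕0⊕1⊕1⊕1⊕1⊕0⊕0⊕1⊕1⊕0⊕1⊕1⊕0 = 0
Syndrome (s16...s1) = 01011 → position 11.
Overall parity (XOR of all 32 bits, including p0): 0⊕1⊕1⊕0⊕1⊕0⊕0⊕1⊕0⊕1⊕1⊕1⊕0⊕1⊕0⊕1⊕0⊕1⊕1⊕0⊕1⊕1⊕1⊕1⊕0⊕0⊕1⊕1⊕0⊕1⊕1⊕0 = 1
Overall=1, syndrome position=11 → single-bit error at position 11.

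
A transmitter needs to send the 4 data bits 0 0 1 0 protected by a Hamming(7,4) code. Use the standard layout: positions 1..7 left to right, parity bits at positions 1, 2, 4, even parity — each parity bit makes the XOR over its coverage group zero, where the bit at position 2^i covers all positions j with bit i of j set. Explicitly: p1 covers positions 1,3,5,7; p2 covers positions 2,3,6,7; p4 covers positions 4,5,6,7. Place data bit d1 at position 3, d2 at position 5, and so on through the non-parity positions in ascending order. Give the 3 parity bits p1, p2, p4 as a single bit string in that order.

011

Place data bits at non-power-of-two positions: b3=0, b5=0, b6=1, b7=0.
p1 = XOR of data positions {3,5,7} = 0⊕0⊕0 = 0
p2 = XOR of data positions {3,6,7} = 0⊕1⊕0 = 1
p4 = XOR of data positions {5,6,7} = 0⊕1⊕0 = 1
Parity bits p1,p2,p4 = 011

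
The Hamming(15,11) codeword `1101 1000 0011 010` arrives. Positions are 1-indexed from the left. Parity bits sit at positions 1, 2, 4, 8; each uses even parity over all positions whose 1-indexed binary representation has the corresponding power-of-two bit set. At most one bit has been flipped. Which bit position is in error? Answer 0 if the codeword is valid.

s1: b1⊕b3⊕b5⊕b7⊕b9⊕b11⊕b13⊕b15 = 1⊕0⊕1⊕0⊕0⊕1⊕0⊕0 = 1
s2: b2⊕b3⊕b6⊕b7⊕b10⊕b11⊕b14⊕b15 = 1⊕0⊕0⊕0⊕0⊕1⊕1⊕0 = 1
s4: b4⊕b5⊕b6⊕b7⊕b12⊕b13⊕b14⊕b15 = 1⊕1⊕0⊕0⊕1⊕0⊕1⊕0 = 0
s8: b8⊕b9⊕b10⊕b11⊕b12⊕b13⊕b14⊕b15 = 0⊕0⊕0⊕1⊕1⊕0⊕1⊕0 = 1
Syndrome (s8...s1) = 1011 → position 11.

11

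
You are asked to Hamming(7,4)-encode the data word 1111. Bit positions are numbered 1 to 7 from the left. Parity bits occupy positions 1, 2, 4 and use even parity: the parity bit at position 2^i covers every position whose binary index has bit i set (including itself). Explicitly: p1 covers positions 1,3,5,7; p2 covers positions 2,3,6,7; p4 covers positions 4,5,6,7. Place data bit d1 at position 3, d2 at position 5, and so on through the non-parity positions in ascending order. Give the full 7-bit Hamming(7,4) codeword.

1111111

Place data bits at non-power-of-two positions: b3=1, b5=1, b6=1, b7=1.
p1 = XOR of data positions {3,5,7} = 1⊕1⊕1 = 1
p2 = XOR of data positions {3,6,7} = 1⊕1⊕1 = 1
p4 = XOR of data positions {5,6,7} = 1⊕1⊕1 = 1
Codeword b1..b7 = 1111111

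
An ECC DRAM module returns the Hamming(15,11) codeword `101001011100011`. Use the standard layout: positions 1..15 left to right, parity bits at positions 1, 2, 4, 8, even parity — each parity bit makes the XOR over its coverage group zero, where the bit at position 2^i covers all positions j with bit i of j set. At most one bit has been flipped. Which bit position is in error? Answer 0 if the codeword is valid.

14

s1: b1⊕b3⊕b5⊕b7⊕b9⊕b11⊕b13⊕b15 = 1⊕1⊕0⊕0⊕1⊕0⊕0⊕1 = 0
s2: b2⊕b3⊕b6⊕b7⊕b10⊕b11⊕b14⊕b15 = 0⊕1⊕1⊕0⊕1⊕0⊕1⊕1 = 1
s4: b4⊕b5⊕b6⊕b7⊕b12⊕b13⊕b14⊕b15 = 0⊕0⊕1⊕0⊕0⊕0⊕1⊕1 = 1
s8: b8⊕b9⊕b10⊕b11⊕b12⊕b13⊕b14⊕b15 = 1⊕1⊕1⊕0⊕0⊕0⊕1⊕1 = 1
Syndrome (s8...s1) = 1110 → position 14.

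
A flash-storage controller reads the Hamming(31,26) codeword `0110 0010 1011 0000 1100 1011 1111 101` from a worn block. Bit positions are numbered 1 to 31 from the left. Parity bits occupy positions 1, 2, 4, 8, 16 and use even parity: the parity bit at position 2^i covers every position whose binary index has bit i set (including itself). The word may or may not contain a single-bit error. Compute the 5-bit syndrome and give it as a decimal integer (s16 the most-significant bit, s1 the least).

s1: b1⊕b3⊕b5⊕b7⊕b9⊕b11⊕b13⊕b15⊕b17⊕b19⊕b21⊕b23⊕b25⊕b27⊕b29⊕b31 = 0⊕1⊕0⊕1⊕1⊕1⊕0⊕0⊕1⊕0⊕1⊕1⊕1⊕1⊕1⊕1 = 1
s2: b2⊕b3⊕b6⊕b7⊕b10⊕b11⊕b14⊕b15⊕b18⊕b19⊕b22⊕b23⊕b26⊕b27⊕b30⊕b31 = 1⊕1⊕0⊕1⊕0⊕1⊕0⊕0⊕1⊕0⊕0⊕1⊕1⊕1⊕0⊕1 = 1
s4: b4⊕b5⊕b6⊕b7⊕b12⊕b13⊕b14⊕b15⊕b20⊕b21⊕b22⊕b23⊕b28⊕b29⊕b30⊕b31 = 0⊕0⊕0⊕1⊕1⊕0⊕0⊕0⊕0⊕1⊕0⊕1⊕1⊕1⊕0⊕1 = 1
s8: b8⊕b9⊕b10⊕b11⊕b12⊕b13⊕b14⊕b15⊕b24⊕b25⊕b26⊕b27⊕b28⊕b29⊕b30⊕b31 = 0⊕1⊕0⊕1⊕1⊕0⊕0⊕0⊕1⊕1⊕1⊕1⊕1⊕1⊕0⊕1 = 0
s16: b16⊕b17⊕b18⊕b19⊕b20⊕b21⊕b22⊕b23⊕b24⊕b25⊕b26⊕b27⊕b28⊕b29⊕b30⊕b31 = 0⊕1⊕1⊕0⊕0⊕1⊕0⊕1⊕1⊕1⊕1⊕1⊕1⊕1⊕0⊕1 = 1
Syndrome (s16...s1) = 10111 → position 23.

23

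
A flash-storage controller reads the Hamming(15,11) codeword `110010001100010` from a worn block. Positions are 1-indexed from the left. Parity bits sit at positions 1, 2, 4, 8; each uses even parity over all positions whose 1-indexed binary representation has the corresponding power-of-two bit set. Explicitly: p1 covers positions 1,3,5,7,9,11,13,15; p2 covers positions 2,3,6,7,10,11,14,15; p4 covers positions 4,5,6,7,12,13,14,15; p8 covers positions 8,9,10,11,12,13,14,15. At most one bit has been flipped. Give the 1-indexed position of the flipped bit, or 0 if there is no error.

s1: b1⊕b3⊕b5⊕b7⊕b9⊕b11⊕b13⊕b15 = 1⊕0⊕1⊕0⊕1⊕0⊕0⊕0 = 1
s2: b2⊕b3⊕b6⊕b7⊕b10⊕b11⊕b14⊕b15 = 1⊕0⊕0⊕0⊕1⊕0⊕1⊕0 = 1
s4: b4⊕b5⊕b6⊕b7⊕b12⊕b13⊕b14⊕b15 = 0⊕1⊕0⊕0⊕0⊕0⊕1⊕0 = 0
s8: b8⊕b9⊕b10⊕b11⊕b12⊕b13⊕b14⊕b15 = 0⊕1⊕1⊕0⊕0⊕0⊕1⊕0 = 1
Syndrome (s8...s1) = 1011 → position 11.

11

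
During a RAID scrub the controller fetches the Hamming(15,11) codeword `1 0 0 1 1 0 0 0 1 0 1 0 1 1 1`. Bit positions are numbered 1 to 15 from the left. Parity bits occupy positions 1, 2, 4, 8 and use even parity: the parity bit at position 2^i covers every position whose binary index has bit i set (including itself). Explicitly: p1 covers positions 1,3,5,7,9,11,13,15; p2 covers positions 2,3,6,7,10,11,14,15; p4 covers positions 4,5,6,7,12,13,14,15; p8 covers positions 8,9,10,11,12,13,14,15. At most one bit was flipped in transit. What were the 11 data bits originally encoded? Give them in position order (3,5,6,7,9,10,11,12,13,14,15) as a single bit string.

01001010101

s1: b1⊕b3⊕b5⊕b7⊕b9⊕b11⊕b13⊕b15 = 1⊕0⊕1⊕0⊕1⊕1⊕1⊕1 = 0
s2: b2⊕b3⊕b6⊕b7⊕b10⊕b11⊕b14⊕b15 = 0⊕0⊕0⊕0⊕0⊕1⊕1⊕1 = 1
s4: b4⊕b5⊕b6⊕b7⊕b12⊕b13⊕b14⊕b15 = 1⊕1⊕0⊕0⊕0⊕1⊕1⊕1 = 1
s8: b8⊕b9⊕b10⊕b11⊕b12⊕b13⊕b14⊕b15 = 0⊕1⊕0⊕1⊕0⊕1⊕1⊕1 = 1
Syndrome (s8...s1) = 1110 → position 14.
Flip bit 14: corrected codeword = 100110001010101
Data bits at positions 3,5,6,7,9,10,11,12,13,14,15: 01001010101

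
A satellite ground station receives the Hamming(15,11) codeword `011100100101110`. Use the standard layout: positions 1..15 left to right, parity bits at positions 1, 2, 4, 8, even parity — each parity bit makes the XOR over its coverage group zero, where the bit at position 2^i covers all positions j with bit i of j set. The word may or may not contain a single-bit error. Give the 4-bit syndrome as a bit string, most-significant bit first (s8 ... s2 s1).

0111

s1: b1⊕b3⊕b5⊕b7⊕b9⊕b11⊕b13⊕b15 = 0⊕1⊕0⊕1⊕0⊕0⊕1⊕0 = 1
s2: b2⊕b3⊕b6⊕b7⊕b10⊕b11⊕b14⊕b15 = 1⊕1⊕0⊕1⊕1⊕0⊕1⊕0 = 1
s4: b4⊕b5⊕b6⊕b7⊕b12⊕b13⊕b14⊕b15 = 1⊕0⊕0⊕1⊕1⊕1⊕1⊕0 = 1
s8: b8⊕b9⊕b10⊕b11⊕b12⊕b13⊕b14⊕b15 = 0⊕0⊕1⊕0⊕1⊕1⊕1⊕0 = 0
Syndrome (s8...s1) = 0111 → position 7.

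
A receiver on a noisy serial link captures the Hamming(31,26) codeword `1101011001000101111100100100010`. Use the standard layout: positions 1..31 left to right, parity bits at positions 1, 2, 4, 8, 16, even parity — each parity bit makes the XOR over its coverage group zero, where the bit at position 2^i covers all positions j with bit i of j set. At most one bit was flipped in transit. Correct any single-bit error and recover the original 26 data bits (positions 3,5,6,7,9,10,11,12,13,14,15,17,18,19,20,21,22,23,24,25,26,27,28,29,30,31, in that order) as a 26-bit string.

s1: b1⊕b3⊕b5⊕b7⊕b9⊕b11⊕b13⊕b15⊕b17⊕b19⊕b21⊕b23⊕b25⊕b27⊕b29⊕b31 = 1⊕0⊕0⊕1⊕0⊕0⊕0⊕0⊕1⊕1⊕0⊕1⊕0⊕0⊕0⊕0 = 1
s2: b2⊕b3⊕b6⊕b7⊕b10⊕b11⊕b14⊕b15⊕b18⊕b19⊕b22⊕b23⊕b26⊕b27⊕b30⊕b31 = 1⊕0⊕1⊕1⊕1⊕0⊕1⊕0⊕1⊕1⊕0⊕1⊕1⊕0⊕1⊕0 = 0
s4: b4⊕b5⊕b6⊕b7⊕b12⊕b13⊕b14⊕b15⊕b20⊕b21⊕b22⊕b23⊕b28⊕b29⊕b30⊕b31 = 1⊕0⊕1⊕1⊕0⊕0⊕1⊕0⊕1⊕0⊕0⊕1⊕0⊕0⊕1⊕0 = 1
s8: b8⊕b9⊕b10⊕b11⊕b12⊕b13⊕b14⊕b15⊕b24⊕b25⊕b26⊕b27⊕b28⊕b29⊕b30⊕b31 = 0⊕0⊕1⊕0⊕0⊕0⊕1⊕0⊕0⊕0⊕1⊕0⊕0⊕0⊕1⊕0 = 0
s16: b16⊕b17⊕b18⊕b19⊕b20⊕b21⊕b22⊕b23⊕b24⊕b25⊕b26⊕b27⊕b28⊕b29⊕b30⊕b31 = 1⊕1⊕1⊕1⊕1⊕0⊕0⊕1⊕0⊕0⊕1⊕0⊕0⊕0⊕1⊕0 = 0
Syndrome (s16...s1) = 00101 → position 5.
Flip bit 5: corrected codeword = 1101111001000101111100100100010
Data bits at positions 3,5,6,7,9,10,11,12,13,14,15,17,18,19,20,21,22,23,24,25,26,27,28,29,30,31: 01110100010111100100100010

01110100010111100100100010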